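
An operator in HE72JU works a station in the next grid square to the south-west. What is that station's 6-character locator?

Longitude subsquare j = 9; −1 → 8 = i.
Latitude subsquare u = 20; −1 → 19 = t.

HE72it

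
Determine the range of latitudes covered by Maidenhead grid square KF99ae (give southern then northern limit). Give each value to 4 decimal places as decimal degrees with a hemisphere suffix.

30.8333° S, 30.7917° S

Field K=10, F=5: +10·20° lon, +5·10° lat → SW at lon 20°, lat -40°.
Square 9, 9: +9·2° lon, +9·1° lat → SW at lon 38°, lat -31°.
Subsquare a=0, e=4: +0·0.0833333° lon, +4·0.0416667° lat → SW at lon 38°, lat -30.8333°.
Cell spans 0.0833333° lon × 0.0416667° lat.
south 30.8333° S, north 30.7917° S.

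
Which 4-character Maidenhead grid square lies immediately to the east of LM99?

Longitude square 9; +1 → 10, wraps to 0, carry into field.
Longitude field L = 11; +1 → 12 = M.
The latitude characters are unchanged.

MM09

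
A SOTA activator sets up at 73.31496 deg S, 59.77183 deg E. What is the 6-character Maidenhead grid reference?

Offset from 180°W / 90°S: lon 239.7718°, lat 16.6850°.
Field (20°×10°, letters A–R): lon ⌊239.7718/20⌋ = 11 → L; lat ⌊16.6850/10⌋ = 1 → B.
Square (2°×1°, digits 0–9): lon ⌊19.7718/2⌋ = 9; lat ⌊6.6850/1⌋ = 6.
Subsquare (5′×2.5′, letters a–x): lon ⌊1.7718/0.0833333⌋ = 21 → v; lat ⌊0.6850/0.0416667⌋ = 16 → q.

LB96vq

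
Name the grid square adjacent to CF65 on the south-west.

CF54

Longitude square 6; −1 → 5.
Latitude square 5; −1 → 4.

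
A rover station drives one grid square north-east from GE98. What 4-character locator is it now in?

Longitude square 9; +1 → 10, wraps to 0, carry into field.
Longitude field G = 6; +1 → 7 = H.
Latitude square 8; +1 → 9.

HE09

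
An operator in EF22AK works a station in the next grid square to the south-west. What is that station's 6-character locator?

EF12xj

Longitude subsquare a = 0; −1 → -1, wraps to 23 = x, carry into square.
Longitude square 2; −1 → 1.
Latitude subsquare k = 10; −1 → 9 = j.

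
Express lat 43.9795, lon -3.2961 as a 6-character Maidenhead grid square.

IN83ix

Shift to the Maidenhead origin (180°W, 90°S): lon 176.7039, lat 133.9795.
Field: lon ⌊176.7039/20⌋ = 8 → I; lat ⌊133.9795/10⌋ = 13 → N.
Square: lon ⌊16.7039/2⌋ = 8; lat ⌊3.9795/1⌋ = 3.
Subsquare: lon ⌊0.7039/0.0833333⌋ = 8 → i; lat ⌊0.9795/0.0416667⌋ = 23 → x.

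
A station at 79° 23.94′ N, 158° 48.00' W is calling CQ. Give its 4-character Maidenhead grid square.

BQ09

Shift to the Maidenhead origin (180°W, 90°S): lon 21.20, lat 169.40.
Field: lon ⌊21.20/20⌋ = 1 → B; lat ⌊169.40/10⌋ = 16 → Q.
Square: lon ⌊1.20/2⌋ = 0; lat ⌊9.40/1⌋ = 9.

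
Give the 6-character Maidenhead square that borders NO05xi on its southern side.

NO05xh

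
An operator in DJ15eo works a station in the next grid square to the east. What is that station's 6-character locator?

DJ15fo

Longitude subsquare e = 4; +1 → 5 = f.
The latitude characters are unchanged.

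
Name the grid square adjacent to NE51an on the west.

NE41xn

Longitude subsquare a = 0; −1 → -1, wraps to 23 = x, carry into square.
Longitude square 5; −1 → 4.
The latitude characters are unchanged.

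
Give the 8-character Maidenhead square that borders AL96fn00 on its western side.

Longitude extended square 0; −1 → -1, wraps to 9, carry into subsquare.
Longitude subsquare f = 5; −1 → 4 = e.
The latitude characters are unchanged.

AL96en90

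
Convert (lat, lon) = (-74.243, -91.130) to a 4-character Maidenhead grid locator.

EB45

Offset from 180°W / 90°S: lon 88.87°, lat 15.76°.
Field: lon ⌊88.87/20⌋ = 4 → E; lat ⌊15.76/10⌋ = 1 → B.
Square: lon ⌊8.87/2⌋ = 4; lat ⌊5.76/1⌋ = 5.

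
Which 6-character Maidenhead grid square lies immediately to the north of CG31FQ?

Latitude subsquare q = 16; +1 → 17 = r.
The longitude characters are unchanged.

CG31fr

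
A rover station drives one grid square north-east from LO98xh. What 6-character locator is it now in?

Longitude subsquare x = 23; +1 → 24, wraps to 0 = a, carry into square.
Longitude square 9; +1 → 10, wraps to 0, carry into field.
Longitude field L = 11; +1 → 12 = M.
Latitude subsquare h = 7; +1 → 8 = i.

MO08ai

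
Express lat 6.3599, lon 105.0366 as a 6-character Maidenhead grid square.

OJ26mi

Shift to the Maidenhead origin (180°W, 90°S): lon 285.0366, lat 96.3599.
Field: 285.0366/20 → 14 → O, 96.3599/10 → 9 → J; chars OJ.
Square: 5.0366/2 → 2, 6.3599/1 → 6; chars 26.
Subsquare: 1.0366/0.0833333 → 12 → m, 0.3599/0.0416667 → 8 → i; chars mi.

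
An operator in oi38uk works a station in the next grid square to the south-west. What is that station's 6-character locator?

OI38tj

Longitude subsquare u = 20; −1 → 19 = t.
Latitude subsquare k = 10; −1 → 9 = j.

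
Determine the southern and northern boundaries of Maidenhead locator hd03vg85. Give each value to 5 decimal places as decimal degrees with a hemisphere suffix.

56.72917° S, 56.72500° S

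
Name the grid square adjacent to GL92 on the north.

GL93

Latitude square 2; +1 → 3.
The longitude characters are unchanged.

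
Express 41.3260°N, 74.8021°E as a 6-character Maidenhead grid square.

MN71jh

Add 180° to longitude and 90° to latitude: 254.8021, 131.3260.
Field: lon ⌊254.8021/20⌋ = 12 → M; lat ⌊131.3260/10⌋ = 13 → N.
Square: lon ⌊14.8021/2⌋ = 7; lat ⌊1.3260/1⌋ = 1.
Subsquare: lon ⌊0.8021/0.0833333⌋ = 9 → j; lat ⌊0.3260/0.0416667⌋ = 7 → h.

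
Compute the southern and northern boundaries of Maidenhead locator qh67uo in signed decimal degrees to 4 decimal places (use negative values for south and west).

Field Q=16, H=7: +16·20° lon, +7·10° lat → SW at lon 140°, lat -20°.
Square 6, 7: +6·2° lon, +7·1° lat → SW at lon 152°, lat -13°.
Subsquare u=20, o=14: +20·0.0833333° lon, +14·0.0416667° lat → SW at lon 153.667°, lat -12.4167°.
Cell spans 0.0833333° lon × 0.0416667° lat.
south -12.4167, north -12.3750.

-12.4167, -12.3750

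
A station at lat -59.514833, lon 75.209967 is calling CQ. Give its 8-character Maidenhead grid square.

MD70ol56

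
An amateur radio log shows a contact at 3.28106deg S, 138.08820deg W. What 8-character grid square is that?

CI06wr92

Offset from 180°W / 90°S: lon 41.91180°, lat 86.71894°.
Field: 41.91180/20 → 2 → C, 86.71894/10 → 8 → I; chars CI.
Square: 1.91180/2 → 0, 6.71894/1 → 6; chars 06.
Subsquare: 1.91180/0.0833333 → 22 → w, 0.71894/0.0416667 → 17 → r; chars wr.
Extended square: 0.07847/0.00833333 → 9, 0.01061/0.00416667 → 2; chars 92.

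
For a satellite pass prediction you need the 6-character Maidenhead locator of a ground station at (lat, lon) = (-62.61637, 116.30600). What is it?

OC87dj

Shift to the Maidenhead origin (180°W, 90°S): lon 296.3060, lat 27.3836.
Field: lon ⌊296.3060/20⌋ = 14 → O; lat ⌊27.3836/10⌋ = 2 → C.
Square: lon ⌊16.3060/2⌋ = 8; lat ⌊7.3836/1⌋ = 7.
Subsquare: lon ⌊0.3060/0.0833333⌋ = 3 → d; lat ⌊0.3836/0.0416667⌋ = 9 → j.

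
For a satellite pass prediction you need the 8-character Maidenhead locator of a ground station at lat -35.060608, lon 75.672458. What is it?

MF74uw05

Add 180° to longitude and 90° to latitude: 255.67246, 54.93939.
Field: lon ⌊255.67246/20⌋ = 12 → M; lat ⌊54.93939/10⌋ = 5 → F.
Square: lon ⌊15.67246/2⌋ = 7; lat ⌊4.93939/1⌋ = 4.
Subsquare: lon ⌊1.67246/0.0833333⌋ = 20 → u; lat ⌊0.93939/0.0416667⌋ = 22 → w.
Extended square: lon ⌊0.00579/0.00833333⌋ = 0; lat ⌊0.02273/0.00416667⌋ = 5.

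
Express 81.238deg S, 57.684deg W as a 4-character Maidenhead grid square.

GA18

Shift to the Maidenhead origin (180°W, 90°S): lon 122.32, lat 8.76.
Field: lon ⌊122.32/20⌋ = 6 → G; lat ⌊8.76/10⌋ = 0 → A.
Square: lon ⌊2.32/2⌋ = 1; lat ⌊8.76/1⌋ = 8.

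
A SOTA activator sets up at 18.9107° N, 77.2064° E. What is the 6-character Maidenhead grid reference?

MK88ov

Offset from 180°W / 90°S: lon 257.2064°, lat 108.9107°.
Field: lon ⌊257.2064/20⌋ = 12 → M; lat ⌊108.9107/10⌋ = 10 → K.
Square: lon ⌊17.2064/2⌋ = 8; lat ⌊8.9107/1⌋ = 8.
Subsquare: lon ⌊1.2064/0.0833333⌋ = 14 → o; lat ⌊0.9107/0.0416667⌋ = 21 → v.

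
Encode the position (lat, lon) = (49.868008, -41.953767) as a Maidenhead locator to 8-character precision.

Offset from 180°W / 90°S: lon 138.04623°, lat 139.86801°.
Field: 138.04623/20 → 6 → G, 139.86801/10 → 13 → N; chars GN.
Square: 18.04623/2 → 9, 9.86801/1 → 9; chars 99.
Subsquare: 0.04623/0.0833333 → 0 → a, 0.86801/0.0416667 → 20 → u; chars au.
Extended square: 0.04623/0.00833333 → 5, 0.03467/0.00416667 → 8; chars 58.

GN99au58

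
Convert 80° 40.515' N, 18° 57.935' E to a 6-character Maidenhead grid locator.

Add 180° to longitude and 90° to latitude: 198.9656, 170.6753.
Field (20°×10°, letters A–R): lon ⌊198.9656/20⌋ = 9 → J; lat ⌊170.6753/10⌋ = 17 → R.
Square (2°×1°, digits 0–9): lon ⌊18.9656/2⌋ = 9; lat ⌊0.6753/1⌋ = 0.
Subsquare (5′×2.5′, letters a–x): lon ⌊0.9656/0.0833333⌋ = 11 → l; lat ⌊0.6753/0.0416667⌋ = 16 → q.

JR90lq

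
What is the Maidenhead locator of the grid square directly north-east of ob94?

PB05

Longitude square 9; +1 → 10, wraps to 0, carry into field.
Longitude field O = 14; +1 → 15 = P.
Latitude square 4; +1 → 5.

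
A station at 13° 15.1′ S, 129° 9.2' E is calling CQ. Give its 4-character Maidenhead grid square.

Offset from 180°W / 90°S: lon 309.15°, lat 76.75°.
Field (20°×10°, letters A–R): 309.15/20 → 15 → P, 76.75/10 → 7 → H; chars PH.
Square (2°×1°, digits 0–9): 9.15/2 → 4, 6.75/1 → 6; chars 46.

PH46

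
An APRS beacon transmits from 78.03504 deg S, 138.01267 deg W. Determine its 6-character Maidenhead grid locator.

CB01xx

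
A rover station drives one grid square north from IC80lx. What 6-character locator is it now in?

IC81la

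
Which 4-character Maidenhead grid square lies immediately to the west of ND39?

Longitude square 3; −1 → 2.
The latitude characters are unchanged.

ND29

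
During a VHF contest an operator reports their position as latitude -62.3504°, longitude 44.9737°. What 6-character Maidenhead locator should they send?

Shift to the Maidenhead origin (180°W, 90°S): lon 224.9737, lat 27.6496.
Field: lon ⌊224.9737/20⌋ = 11 → L; lat ⌊27.6496/10⌋ = 2 → C.
Square: lon ⌊4.9737/2⌋ = 2; lat ⌊7.6496/1⌋ = 7.
Subsquare: lon ⌊0.9737/0.0833333⌋ = 11 → l; lat ⌊0.6496/0.0416667⌋ = 15 → p.

LC27lp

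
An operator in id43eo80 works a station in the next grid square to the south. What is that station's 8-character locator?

ID43en89

Latitude extended square 0; −1 → -1, wraps to 9, carry into subsquare.
Latitude subsquare o = 14; −1 → 13 = n.
The longitude characters are unchanged.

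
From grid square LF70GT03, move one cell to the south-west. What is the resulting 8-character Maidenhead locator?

LF70ft92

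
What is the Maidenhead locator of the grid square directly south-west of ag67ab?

AG57xa

Longitude subsquare a = 0; −1 → -1, wraps to 23 = x, carry into square.
Longitude square 6; −1 → 5.
Latitude subsquare b = 1; −1 → 0 = a.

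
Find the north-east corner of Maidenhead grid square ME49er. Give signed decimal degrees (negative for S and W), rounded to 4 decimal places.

-40.2500, 68.4167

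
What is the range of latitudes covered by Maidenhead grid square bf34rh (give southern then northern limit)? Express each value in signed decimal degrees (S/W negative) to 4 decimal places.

-35.7083, -35.6667

Field B=1, F=5: +1·20° lon, +5·10° lat → SW at lon -160°, lat -40°.
Square 3, 4: +3·2° lon, +4·1° lat → SW at lon -154°, lat -36°.
Subsquare r=17, h=7: +17·0.0833333° lon, +7·0.0416667° lat → SW at lon -152.583°, lat -35.7083°.
Cell spans 0.0833333° lon × 0.0416667° lat.
south -35.7083, north -35.6667.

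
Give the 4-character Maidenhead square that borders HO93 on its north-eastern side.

Longitude square 9; +1 → 10, wraps to 0, carry into field.
Longitude field H = 7; +1 → 8 = I.
Latitude square 3; +1 → 4.

IO04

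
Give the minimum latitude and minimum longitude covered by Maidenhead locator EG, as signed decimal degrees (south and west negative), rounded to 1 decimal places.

-30.0, -100.0

Field E=4, G=6: +4·20° lon, +6·10° lat → SW at lon -100°, lat -30°.
latitude -30.0, longitude -100.0.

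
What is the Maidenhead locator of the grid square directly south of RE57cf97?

RE57cf96

Latitude extended square 7; −1 → 6.
The longitude characters are unchanged.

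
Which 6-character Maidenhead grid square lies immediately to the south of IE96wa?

IE95wx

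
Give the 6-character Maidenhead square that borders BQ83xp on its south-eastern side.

BQ93ao

Longitude subsquare x = 23; +1 → 24, wraps to 0 = a, carry into square.
Longitude square 8; +1 → 9.
Latitude subsquare p = 15; −1 → 14 = o.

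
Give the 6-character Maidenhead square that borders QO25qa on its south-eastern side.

Longitude subsquare q = 16; +1 → 17 = r.
Latitude subsquare a = 0; −1 → -1, wraps to 23 = x, carry into square.
Latitude square 5; −1 → 4.

QO24rx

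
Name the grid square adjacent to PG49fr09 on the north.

PG49fs00

Latitude extended square 9; +1 → 10, wraps to 0, carry into subsquare.
Latitude subsquare r = 17; +1 → 18 = s.
The longitude characters are unchanged.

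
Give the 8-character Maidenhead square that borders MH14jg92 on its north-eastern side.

MH14kg03

Longitude extended square 9; +1 → 10, wraps to 0, carry into subsquare.
Longitude subsquare j = 9; +1 → 10 = k.
Latitude extended square 2; +1 → 3.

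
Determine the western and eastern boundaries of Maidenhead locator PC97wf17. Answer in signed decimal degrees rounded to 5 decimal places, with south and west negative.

139.84167, 139.85000

Field P=15, C=2: +15·20° lon, +2·10° lat → SW at lon 120°, lat -70°.
Square 9, 7: +9·2° lon, +7·1° lat → SW at lon 138°, lat -63°.
Subsquare w=22, f=5: +22·0.0833333° lon, +5·0.0416667° lat → SW at lon 139.833°, lat -62.7917°.
Extended square 1, 7: +1·0.00833333° lon, +7·0.00416667° lat → SW at lon 139.842°, lat -62.7625°.
Cell spans 0.00833333° lon × 0.00416667° lat.
west 139.84167, east 139.85000.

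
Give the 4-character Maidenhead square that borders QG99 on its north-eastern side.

Longitude square 9; +1 → 10, wraps to 0, carry into field.
Longitude field Q = 16; +1 → 17 = R.
Latitude square 9; +1 → 10, wraps to 0, carry into field.
Latitude field G = 6; +1 → 7 = H.

RH00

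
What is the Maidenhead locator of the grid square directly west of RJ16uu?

Longitude subsquare u = 20; −1 → 19 = t.
The latitude characters are unchanged.

RJ16tu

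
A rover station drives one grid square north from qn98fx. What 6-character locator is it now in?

QN99fa

Latitude subsquare x = 23; +1 → 24, wraps to 0 = a, carry into square.
Latitude square 8; +1 → 9.
The longitude characters are unchanged.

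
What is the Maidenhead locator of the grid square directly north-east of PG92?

QG03

Longitude square 9; +1 → 10, wraps to 0, carry into field.
Longitude field P = 15; +1 → 16 = Q.
Latitude square 2; +1 → 3.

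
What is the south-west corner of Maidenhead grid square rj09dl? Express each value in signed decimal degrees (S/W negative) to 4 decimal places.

9.4583, 160.2500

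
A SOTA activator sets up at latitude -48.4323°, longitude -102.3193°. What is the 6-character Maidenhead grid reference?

Offset from 180°W / 90°S: lon 77.6807°, lat 41.5677°.
Field: 77.6807/20 → 3 → D, 41.5677/10 → 4 → E; chars DE.
Square: 17.6807/2 → 8, 1.5677/1 → 1; chars 81.
Subsquare: 1.6807/0.0833333 → 20 → u, 0.5677/0.0416667 → 13 → n; chars un.

DE81un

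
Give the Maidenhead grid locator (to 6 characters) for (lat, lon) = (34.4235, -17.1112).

IM14kk

Add 180° to longitude and 90° to latitude: 162.8888, 124.4235.
Field: lon ⌊162.8888/20⌋ = 8 → I; lat ⌊124.4235/10⌋ = 12 → M.
Square: lon ⌊2.8888/2⌋ = 1; lat ⌊4.4235/1⌋ = 4.
Subsquare: lon ⌊0.8888/0.0833333⌋ = 10 → k; lat ⌊0.4235/0.0416667⌋ = 10 → k.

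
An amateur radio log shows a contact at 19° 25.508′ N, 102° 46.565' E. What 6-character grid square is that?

OK19jk

Add 180° to longitude and 90° to latitude: 282.7761, 109.4251.
Field (20°×10°, letters A–R): 282.7761/20 → 14 → O, 109.4251/10 → 10 → K; chars OK.
Square (2°×1°, digits 0–9): 2.7761/2 → 1, 9.4251/1 → 9; chars 19.
Subsquare (5′×2.5′, letters a–x): 0.7761/0.0833333 → 9 → j, 0.4251/0.0416667 → 10 → k; chars jk.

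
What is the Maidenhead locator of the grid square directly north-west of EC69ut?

EC69tu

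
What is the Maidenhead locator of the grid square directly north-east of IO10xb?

Longitude subsquare x = 23; +1 → 24, wraps to 0 = a, carry into square.
Longitude square 1; +1 → 2.
Latitude subsquare b = 1; +1 → 2 = c.

IO20ac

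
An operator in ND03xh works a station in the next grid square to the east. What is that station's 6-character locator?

Longitude subsquare x = 23; +1 → 24, wraps to 0 = a, carry into square.
Longitude square 0; +1 → 1.
The latitude characters are unchanged.

ND13ah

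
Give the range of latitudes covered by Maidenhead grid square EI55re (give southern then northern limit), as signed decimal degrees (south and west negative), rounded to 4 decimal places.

-4.8333, -4.7917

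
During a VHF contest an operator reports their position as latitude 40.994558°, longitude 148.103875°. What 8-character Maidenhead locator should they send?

Offset from 180°W / 90°S: lon 328.10388°, lat 130.99456°.
Field: 328.10388/20 → 16 → Q, 130.99456/10 → 13 → N; chars QN.
Square: 8.10388/2 → 4, 0.99456/1 → 0; chars 40.
Subsquare: 0.10388/0.0833333 → 1 → b, 0.99456/0.0416667 → 23 → x; chars bx.
Extended square: 0.02054/0.00833333 → 2, 0.03622/0.00416667 → 8; chars 28.

QN40bx28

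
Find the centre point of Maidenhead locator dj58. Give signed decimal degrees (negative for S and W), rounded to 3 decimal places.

8.500, -109.000

Field D=3, J=9: +3·20° lon, +9·10° lat → SW at lon -120°, lat 0°.
Square 5, 8: +5·2° lon, +8·1° lat → SW at lon -110°, lat 8°.
Cell spans 2° lon × 1° lat. Centre is SW corner plus half of each.
latitude 8.500, longitude -109.000.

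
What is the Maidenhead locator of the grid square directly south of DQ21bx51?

DQ21bx50

Latitude extended square 1; −1 → 0.
The longitude characters are unchanged.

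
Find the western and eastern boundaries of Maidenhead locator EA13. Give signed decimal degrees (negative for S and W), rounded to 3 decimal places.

Field E=4, A=0: +4·20° lon, +0·10° lat → SW at lon -100°, lat -90°.
Square 1, 3: +1·2° lon, +3·1° lat → SW at lon -98°, lat -87°.
Cell spans 2° lon × 1° lat.
west -98.000, east -96.000.

-98.000, -96.000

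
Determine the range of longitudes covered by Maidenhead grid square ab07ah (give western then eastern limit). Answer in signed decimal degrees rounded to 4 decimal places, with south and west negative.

Field A=0, B=1: +0·20° lon, +1·10° lat → SW at lon -180°, lat -80°.
Square 0, 7: +0·2° lon, +7·1° lat → SW at lon -180°, lat -73°.
Subsquare a=0, h=7: +0·0.0833333° lon, +7·0.0416667° lat → SW at lon -180°, lat -72.7083°.
Cell spans 0.0833333° lon × 0.0416667° lat.
west -180.0000, east -179.9167.

-180.0000, -179.9167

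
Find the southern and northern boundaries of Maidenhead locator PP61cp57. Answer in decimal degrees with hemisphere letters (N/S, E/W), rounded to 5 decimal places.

61.65417° N, 61.65833° N

Field P=15, P=15: +15·20° lon, +15·10° lat → SW at lon 120°, lat 60°.
Square 6, 1: +6·2° lon, +1·1° lat → SW at lon 132°, lat 61°.
Subsquare c=2, p=15: +2·0.0833333° lon, +15·0.0416667° lat → SW at lon 132.167°, lat 61.625°.
Extended square 5, 7: +5·0.00833333° lon, +7·0.00416667° lat → SW at lon 132.208°, lat 61.6542°.
Cell spans 0.00833333° lon × 0.00416667° lat.
south 61.65417° N, north 61.65833° N.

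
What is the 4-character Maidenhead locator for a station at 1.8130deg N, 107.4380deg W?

Add 180° to longitude and 90° to latitude: 72.56, 91.81.
Field: lon ⌊72.56/20⌋ = 3 → D; lat ⌊91.81/10⌋ = 9 → J.
Square: lon ⌊12.56/2⌋ = 6; lat ⌊1.81/1⌋ = 1.

DJ61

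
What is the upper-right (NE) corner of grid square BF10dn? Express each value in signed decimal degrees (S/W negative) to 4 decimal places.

Field B=1, F=5: +1·20° lon, +5·10° lat → SW at lon -160°, lat -40°.
Square 1, 0: +1·2° lon, +0·1° lat → SW at lon -158°, lat -40°.
Subsquare d=3, n=13: +3·0.0833333° lon, +13·0.0416667° lat → SW at lon -157.75°, lat -39.4583°.
Cell spans 0.0833333° lon × 0.0416667° lat. NE corner is SW corner plus one full cell.
latitude -39.4167, longitude -157.6667.

-39.4167, -157.6667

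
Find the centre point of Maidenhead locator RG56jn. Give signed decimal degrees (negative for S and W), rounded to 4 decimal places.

-23.4375, 170.7917

Field R=17, G=6: +17·20° lon, +6·10° lat → SW at lon 160°, lat -30°.
Square 5, 6: +5·2° lon, +6·1° lat → SW at lon 170°, lat -24°.
Subsquare j=9, n=13: +9·0.0833333° lon, +13·0.0416667° lat → SW at lon 170.75°, lat -23.4583°.
Cell spans 0.0833333° lon × 0.0416667° lat. Centre is SW corner plus half of each.
latitude -23.4375, longitude 170.7917.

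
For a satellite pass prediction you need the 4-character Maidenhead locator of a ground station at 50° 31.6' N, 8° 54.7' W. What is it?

IO50

Shift to the Maidenhead origin (180°W, 90°S): lon 171.09, lat 140.53.
Field (20°×10°, letters A–R): lon ⌊171.09/20⌋ = 8 → I; lat ⌊140.53/10⌋ = 14 → O.
Square (2°×1°, digits 0–9): lon ⌊11.09/2⌋ = 5; lat ⌊0.53/1⌋ = 0.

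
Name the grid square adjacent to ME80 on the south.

MD89

Latitude square 0; −1 → -1, wraps to 9, carry into field.
Latitude field E = 4; −1 → 3 = D.
The longitude characters are unchanged.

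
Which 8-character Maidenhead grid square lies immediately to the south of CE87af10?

Latitude extended square 0; −1 → -1, wraps to 9, carry into subsquare.
Latitude subsquare f = 5; −1 → 4 = e.
The longitude characters are unchanged.

CE87ae19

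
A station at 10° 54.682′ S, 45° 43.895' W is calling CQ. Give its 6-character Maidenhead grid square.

Add 180° to longitude and 90° to latitude: 134.2684, 79.0886.
Field: lon ⌊134.2684/20⌋ = 6 → G; lat ⌊79.0886/10⌋ = 7 → H.
Square: lon ⌊14.2684/2⌋ = 7; lat ⌊9.0886/1⌋ = 9.
Subsquare: lon ⌊0.2684/0.0833333⌋ = 3 → d; lat ⌊0.0886/0.0416667⌋ = 2 → c.

GH79dc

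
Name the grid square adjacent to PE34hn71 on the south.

PE34hn70

Latitude extended square 1; −1 → 0.
The longitude characters are unchanged.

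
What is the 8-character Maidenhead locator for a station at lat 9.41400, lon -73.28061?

FJ39ij69

Add 180° to longitude and 90° to latitude: 106.71939, 99.41400.
Field: 106.71939/20 → 5 → F, 99.41400/10 → 9 → J; chars FJ.
Square: 6.71939/2 → 3, 9.41400/1 → 9; chars 39.
Subsquare: 0.71939/0.0833333 → 8 → i, 0.41400/0.0416667 → 9 → j; chars ij.
Extended square: 0.05272/0.00833333 → 6, 0.03900/0.00416667 → 9; chars 69.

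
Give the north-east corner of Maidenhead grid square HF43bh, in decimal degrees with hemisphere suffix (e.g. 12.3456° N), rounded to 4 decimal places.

36.6667° S, 31.8333° W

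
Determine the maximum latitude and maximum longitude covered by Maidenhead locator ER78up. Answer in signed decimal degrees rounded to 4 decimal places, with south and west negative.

Field E=4, R=17: +4·20° lon, +17·10° lat → SW at lon -100°, lat 80°.
Square 7, 8: +7·2° lon, +8·1° lat → SW at lon -86°, lat 88°.
Subsquare u=20, p=15: +20·0.0833333° lon, +15·0.0416667° lat → SW at lon -84.3333°, lat 88.625°.
Cell spans 0.0833333° lon × 0.0416667° lat. NE corner is SW corner plus one full cell.
latitude 88.6667, longitude -84.2500.

88.6667, -84.2500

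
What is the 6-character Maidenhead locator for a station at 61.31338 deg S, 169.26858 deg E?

RC48pq

Offset from 180°W / 90°S: lon 349.2686°, lat 28.6866°.
Field (20°×10°, letters A–R): 349.2686/20 → 17 → R, 28.6866/10 → 2 → C; chars RC.
Square (2°×1°, digits 0–9): 9.2686/2 → 4, 8.6866/1 → 8; chars 48.
Subsquare (5′×2.5′, letters a–x): 1.2686/0.0833333 → 15 → p, 0.6866/0.0416667 → 16 → q; chars pq.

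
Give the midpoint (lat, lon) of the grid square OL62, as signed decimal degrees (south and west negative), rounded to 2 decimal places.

Field O=14, L=11: +14·20° lon, +11·10° lat → SW at lon 100°, lat 20°.
Square 6, 2: +6·2° lon, +2·1° lat → SW at lon 112°, lat 22°.
Cell spans 2° lon × 1° lat. Centre is SW corner plus half of each.
latitude 22.50, longitude 113.00.

22.50, 113.00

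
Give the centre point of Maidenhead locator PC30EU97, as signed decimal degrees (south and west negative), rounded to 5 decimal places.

-69.13542, 126.41250

Field P=15, C=2: +15·20° lon, +2·10° lat → SW at lon 120°, lat -70°.
Square 3, 0: +3·2° lon, +0·1° lat → SW at lon 126°, lat -70°.
Subsquare e=4, u=20: +4·0.0833333° lon, +20·0.0416667° lat → SW at lon 126.333°, lat -69.1667°.
Extended square 9, 7: +9·0.00833333° lon, +7·0.00416667° lat → SW at lon 126.408°, lat -69.1375°.
Cell spans 0.00833333° lon × 0.00416667° lat. Centre is SW corner plus half of each.
latitude -69.13542, longitude 126.41250.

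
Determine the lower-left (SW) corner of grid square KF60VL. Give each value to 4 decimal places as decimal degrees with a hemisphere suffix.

Field K=10, F=5: +10·20° lon, +5·10° lat → SW at lon 20°, lat -40°.
Square 6, 0: +6·2° lon, +0·1° lat → SW at lon 32°, lat -40°.
Subsquare v=21, l=11: +21·0.0833333° lon, +11·0.0416667° lat → SW at lon 33.75°, lat -39.5417°.
latitude 39.5417° S, longitude 33.7500° E.

39.5417° S, 33.7500° E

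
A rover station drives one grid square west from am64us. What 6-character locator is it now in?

AM64ts

Longitude subsquare u = 20; −1 → 19 = t.
The latitude characters are unchanged.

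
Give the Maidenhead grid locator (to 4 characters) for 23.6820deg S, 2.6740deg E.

JG16

Offset from 180°W / 90°S: lon 182.67°, lat 66.32°.
Field: 182.67/20 → 9 → J, 66.32/10 → 6 → G; chars JG.
Square: 2.67/2 → 1, 6.32/1 → 6; chars 16.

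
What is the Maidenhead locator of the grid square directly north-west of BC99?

Longitude square 9; −1 → 8.
Latitude square 9; +1 → 10, wraps to 0, carry into field.
Latitude field C = 2; +1 → 3 = D.

BD80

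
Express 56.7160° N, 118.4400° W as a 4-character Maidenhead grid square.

Add 180° to longitude and 90° to latitude: 61.56, 146.72.
Field: lon ⌊61.56/20⌋ = 3 → D; lat ⌊146.72/10⌋ = 14 → O.
Square: lon ⌊1.56/2⌋ = 0; lat ⌊6.72/1⌋ = 6.

DO06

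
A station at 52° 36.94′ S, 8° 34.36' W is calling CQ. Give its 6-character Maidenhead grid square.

Offset from 180°W / 90°S: lon 171.4273°, lat 37.3843°.
Field: 171.4273/20 → 8 → I, 37.3843/10 → 3 → D; chars ID.
Square: 11.4273/2 → 5, 7.3843/1 → 7; chars 57.
Subsquare: 1.4273/0.0833333 → 17 → r, 0.3843/0.0416667 → 9 → j; chars rj.

ID57rj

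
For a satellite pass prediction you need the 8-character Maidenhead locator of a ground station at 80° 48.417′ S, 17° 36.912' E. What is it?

Add 180° to longitude and 90° to latitude: 197.61520, 9.19305.
Field: 197.61520/20 → 9 → J, 9.19305/10 → 0 → A; chars JA.
Square: 17.61520/2 → 8, 9.19305/1 → 9; chars 89.
Subsquare: 1.61520/0.0833333 → 19 → t, 0.19305/0.0416667 → 4 → e; chars te.
Extended square: 0.03187/0.00833333 → 3, 0.02638/0.00416667 → 6; chars 36.

JA89te36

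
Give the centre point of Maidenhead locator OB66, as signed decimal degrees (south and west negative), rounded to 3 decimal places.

Field O=14, B=1: +14·20° lon, +1·10° lat → SW at lon 100°, lat -80°.
Square 6, 6: +6·2° lon, +6·1° lat → SW at lon 112°, lat -74°.
Cell spans 2° lon × 1° lat. Centre is SW corner plus half of each.
latitude -73.500, longitude 113.000.

-73.500, 113.000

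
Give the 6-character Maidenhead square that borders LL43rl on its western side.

Longitude subsquare r = 17; −1 → 16 = q.
The latitude characters are unchanged.

LL43ql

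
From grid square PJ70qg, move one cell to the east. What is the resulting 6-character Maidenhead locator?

PJ70rg

Longitude subsquare q = 16; +1 → 17 = r.
The latitude characters are unchanged.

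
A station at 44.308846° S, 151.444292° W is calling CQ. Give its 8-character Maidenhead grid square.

Add 180° to longitude and 90° to latitude: 28.55571, 45.69115.
Field: 28.55571/20 → 1 → B, 45.69115/10 → 4 → E; chars BE.
Square: 8.55571/2 → 4, 5.69115/1 → 5; chars 45.
Subsquare: 0.55571/0.0833333 → 6 → g, 0.69115/0.0416667 → 16 → q; chars gq.
Extended square: 0.05571/0.00833333 → 6, 0.02449/0.00416667 → 5; chars 65.

BE45gq65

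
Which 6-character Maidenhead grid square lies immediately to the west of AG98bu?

Longitude subsquare b = 1; −1 → 0 = a.
The latitude characters are unchanged.

AG98au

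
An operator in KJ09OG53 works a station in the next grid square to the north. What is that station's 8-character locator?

KJ09og54

Latitude extended square 3; +1 → 4.
The longitude characters are unchanged.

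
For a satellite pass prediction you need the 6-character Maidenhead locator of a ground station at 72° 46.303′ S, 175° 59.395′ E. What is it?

RB77xf

Add 180° to longitude and 90° to latitude: 355.9899, 17.2283.
Field: lon ⌊355.9899/20⌋ = 17 → R; lat ⌊17.2283/10⌋ = 1 → B.
Square: lon ⌊15.9899/2⌋ = 7; lat ⌊7.2283/1⌋ = 7.
Subsquare: lon ⌊1.9899/0.0833333⌋ = 23 → x; lat ⌊0.2283/0.0416667⌋ = 5 → f.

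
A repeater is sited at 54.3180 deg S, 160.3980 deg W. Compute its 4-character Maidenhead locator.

Shift to the Maidenhead origin (180°W, 90°S): lon 19.60, lat 35.68.
Field (20°×10°, letters A–R): 19.60/20 → 0 → A, 35.68/10 → 3 → D; chars AD.
Square (2°×1°, digits 0–9): 19.60/2 → 9, 5.68/1 → 5; chars 95.

AD95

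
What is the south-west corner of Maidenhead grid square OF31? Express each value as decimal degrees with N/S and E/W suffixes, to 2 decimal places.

Field O=14, F=5: +14·20° lon, +5·10° lat → SW at lon 100°, lat -40°.
Square 3, 1: +3·2° lon, +1·1° lat → SW at lon 106°, lat -39°.
latitude 39.00° S, longitude 106.00° E.

39.00° S, 106.00° E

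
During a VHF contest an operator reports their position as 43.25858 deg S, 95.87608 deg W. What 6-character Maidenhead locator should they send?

EE26br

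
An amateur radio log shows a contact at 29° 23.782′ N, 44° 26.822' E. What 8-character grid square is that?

LL29fj35

Shift to the Maidenhead origin (180°W, 90°S): lon 224.44703, lat 119.39637.
Field (20°×10°, letters A–R): lon ⌊224.44703/20⌋ = 11 → L; lat ⌊119.39637/10⌋ = 11 → L.
Square (2°×1°, digits 0–9): lon ⌊4.44703/2⌋ = 2; lat ⌊9.39637/1⌋ = 9.
Subsquare (5′×2.5′, letters a–x): lon ⌊0.44703/0.0833333⌋ = 5 → f; lat ⌊0.39637/0.0416667⌋ = 9 → j.
Extended square (30″×15″, digits 0–9): lon ⌊0.03037/0.00833333⌋ = 3; lat ⌊0.02137/0.00416667⌋ = 5.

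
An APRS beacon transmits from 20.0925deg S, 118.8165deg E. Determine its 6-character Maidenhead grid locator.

Offset from 180°W / 90°S: lon 298.8165°, lat 69.9075°.
Field (20°×10°, letters A–R): lon ⌊298.8165/20⌋ = 14 → O; lat ⌊69.9075/10⌋ = 6 → G.
Square (2°×1°, digits 0–9): lon ⌊18.8165/2⌋ = 9; lat ⌊9.9075/1⌋ = 9.
Subsquare (5′×2.5′, letters a–x): lon ⌊0.8165/0.0833333⌋ = 9 → j; lat ⌊0.9075/0.0416667⌋ = 21 → v.

OG99jv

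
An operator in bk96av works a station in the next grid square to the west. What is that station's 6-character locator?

BK86xv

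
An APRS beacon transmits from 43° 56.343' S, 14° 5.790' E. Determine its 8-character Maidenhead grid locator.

JE76bb14

Offset from 180°W / 90°S: lon 194.09650°, lat 46.06095°.
Field: 194.09650/20 → 9 → J, 46.06095/10 → 4 → E; chars JE.
Square: 14.09650/2 → 7, 6.06095/1 → 6; chars 76.
Subsquare: 0.09650/0.0833333 → 1 → b, 0.06095/0.0416667 → 1 → b; chars bb.
Extended square: 0.01317/0.00833333 → 1, 0.01928/0.00416667 → 4; chars 14.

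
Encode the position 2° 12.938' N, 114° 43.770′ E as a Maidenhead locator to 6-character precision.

OJ72if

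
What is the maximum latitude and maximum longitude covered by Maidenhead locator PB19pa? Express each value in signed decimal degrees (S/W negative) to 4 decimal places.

Field P=15, B=1: +15·20° lon, +1·10° lat → SW at lon 120°, lat -80°.
Square 1, 9: +1·2° lon, +9·1° lat → SW at lon 122°, lat -71°.
Subsquare p=15, a=0: +15·0.0833333° lon, +0·0.0416667° lat → SW at lon 123.25°, lat -71°.
Cell spans 0.0833333° lon × 0.0416667° lat. NE corner is SW corner plus one full cell.
latitude -70.9583, longitude 123.3333.

-70.9583, 123.3333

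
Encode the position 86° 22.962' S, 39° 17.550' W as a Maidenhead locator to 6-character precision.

Add 180° to longitude and 90° to latitude: 140.7075, 3.6173.
Field: lon ⌊140.7075/20⌋ = 7 → H; lat ⌊3.6173/10⌋ = 0 → A.
Square: lon ⌊0.7075/2⌋ = 0; lat ⌊3.6173/1⌋ = 3.
Subsquare: lon ⌊0.7075/0.0833333⌋ = 8 → i; lat ⌊0.6173/0.0416667⌋ = 14 → o.

HA03io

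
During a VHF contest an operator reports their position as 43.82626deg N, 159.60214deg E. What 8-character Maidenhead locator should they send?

Shift to the Maidenhead origin (180°W, 90°S): lon 339.60214, lat 133.82626.
Field (20°×10°, letters A–R): lon ⌊339.60214/20⌋ = 16 → Q; lat ⌊133.82626/10⌋ = 13 → N.
Square (2°×1°, digits 0–9): lon ⌊19.60214/2⌋ = 9; lat ⌊3.82626/1⌋ = 3.
Subsquare (5′×2.5′, letters a–x): lon ⌊1.60214/0.0833333⌋ = 19 → t; lat ⌊0.82626/0.0416667⌋ = 19 → t.
Extended square (30″×15″, digits 0–9): lon ⌊0.01881/0.00833333⌋ = 2; lat ⌊0.03459/0.00416667⌋ = 8.

QN93tt28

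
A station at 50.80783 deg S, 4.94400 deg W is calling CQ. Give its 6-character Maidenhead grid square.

Offset from 180°W / 90°S: lon 175.0560°, lat 39.1922°.
Field: lon ⌊175.0560/20⌋ = 8 → I; lat ⌊39.1922/10⌋ = 3 → D.
Square: lon ⌊15.0560/2⌋ = 7; lat ⌊9.1922/1⌋ = 9.
Subsquare: lon ⌊1.0560/0.0833333⌋ = 12 → m; lat ⌊0.1922/0.0416667⌋ = 4 → e.

ID79me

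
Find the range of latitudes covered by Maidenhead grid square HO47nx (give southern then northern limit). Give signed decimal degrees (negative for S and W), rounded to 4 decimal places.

Field H=7, O=14: +7·20° lon, +14·10° lat → SW at lon -40°, lat 50°.
Square 4, 7: +4·2° lon, +7·1° lat → SW at lon -32°, lat 57°.
Subsquare n=13, x=23: +13·0.0833333° lon, +23·0.0416667° lat → SW at lon -30.9167°, lat 57.9583°.
Cell spans 0.0833333° lon × 0.0416667° lat.
south 57.9583, north 58.0000.

57.9583, 58.0000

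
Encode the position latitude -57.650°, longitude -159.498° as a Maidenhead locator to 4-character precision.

BD02

Shift to the Maidenhead origin (180°W, 90°S): lon 20.50, lat 32.35.
Field: lon ⌊20.50/20⌋ = 1 → B; lat ⌊32.35/10⌋ = 3 → D.
Square: lon ⌊0.50/2⌋ = 0; lat ⌊2.35/1⌋ = 2.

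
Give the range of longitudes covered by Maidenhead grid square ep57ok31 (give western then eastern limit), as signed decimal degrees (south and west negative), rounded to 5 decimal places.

-88.80833, -88.80000

Field E=4, P=15: +4·20° lon, +15·10° lat → SW at lon -100°, lat 60°.
Square 5, 7: +5·2° lon, +7·1° lat → SW at lon -90°, lat 67°.
Subsquare o=14, k=10: +14·0.0833333° lon, +10·0.0416667° lat → SW at lon -88.8333°, lat 67.4167°.
Extended square 3, 1: +3·0.00833333° lon, +1·0.00416667° lat → SW at lon -88.8083°, lat 67.4208°.
Cell spans 0.00833333° lon × 0.00416667° lat.
west -88.80833, east -88.80000.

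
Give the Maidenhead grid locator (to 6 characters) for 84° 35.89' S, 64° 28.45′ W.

FA75sj

Add 180° to longitude and 90° to latitude: 115.5258, 5.4018.
Field (20°×10°, letters A–R): 115.5258/20 → 5 → F, 5.4018/10 → 0 → A; chars FA.
Square (2°×1°, digits 0–9): 15.5258/2 → 7, 5.4018/1 → 5; chars 75.
Subsquare (5′×2.5′, letters a–x): 1.5258/0.0833333 → 18 → s, 0.4018/0.0416667 → 9 → j; chars sj.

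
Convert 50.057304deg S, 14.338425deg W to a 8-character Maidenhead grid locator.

ID29tw96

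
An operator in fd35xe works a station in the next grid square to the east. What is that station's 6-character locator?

FD45ae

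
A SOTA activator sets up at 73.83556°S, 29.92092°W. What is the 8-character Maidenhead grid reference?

HB56ad99

Add 180° to longitude and 90° to latitude: 150.07908, 16.16444.
Field: 150.07908/20 → 7 → H, 16.16444/10 → 1 → B; chars HB.
Square: 10.07908/2 → 5, 6.16444/1 → 6; chars 56.
Subsquare: 0.07908/0.0833333 → 0 → a, 0.16444/0.0416667 → 3 → d; chars ad.
Extended square: 0.07908/0.00833333 → 9, 0.03944/0.00416667 → 9; chars 99.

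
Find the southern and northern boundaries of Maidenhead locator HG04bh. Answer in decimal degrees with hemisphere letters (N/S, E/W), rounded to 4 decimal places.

Field H=7, G=6: +7·20° lon, +6·10° lat → SW at lon -40°, lat -30°.
Square 0, 4: +0·2° lon, +4·1° lat → SW at lon -40°, lat -26°.
Subsquare b=1, h=7: +1·0.0833333° lon, +7·0.0416667° lat → SW at lon -39.9167°, lat -25.7083°.
Cell spans 0.0833333° lon × 0.0416667° lat.
south 25.7083° S, north 25.6667° S.

25.7083° S, 25.6667° S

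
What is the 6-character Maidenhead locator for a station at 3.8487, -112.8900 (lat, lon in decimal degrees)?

Offset from 180°W / 90°S: lon 67.1100°, lat 93.8487°.
Field: lon ⌊67.1100/20⌋ = 3 → D; lat ⌊93.8487/10⌋ = 9 → J.
Square: lon ⌊7.1100/2⌋ = 3; lat ⌊3.8487/1⌋ = 3.
Subsquare: lon ⌊1.1100/0.0833333⌋ = 13 → n; lat ⌊0.8487/0.0416667⌋ = 20 → u.

DJ33nu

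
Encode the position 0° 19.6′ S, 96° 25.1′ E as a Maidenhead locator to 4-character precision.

Offset from 180°W / 90°S: lon 276.42°, lat 89.67°.
Field (20°×10°, letters A–R): 276.42/20 → 13 → N, 89.67/10 → 8 → I; chars NI.
Square (2°×1°, digits 0–9): 16.42/2 → 8, 9.67/1 → 9; chars 89.

NI89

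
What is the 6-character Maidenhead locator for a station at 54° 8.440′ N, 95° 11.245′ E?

Offset from 180°W / 90°S: lon 275.1874°, lat 144.1407°.
Field (20°×10°, letters A–R): 275.1874/20 → 13 → N, 144.1407/10 → 14 → O; chars NO.
Square (2°×1°, digits 0–9): 15.1874/2 → 7, 4.1407/1 → 4; chars 74.
Subsquare (5′×2.5′, letters a–x): 1.1874/0.0833333 → 14 → o, 0.1407/0.0416667 → 3 → d; chars od.

NO74od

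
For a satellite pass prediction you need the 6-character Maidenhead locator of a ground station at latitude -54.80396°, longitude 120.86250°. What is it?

Offset from 180°W / 90°S: lon 300.8625°, lat 35.1960°.
Field: lon ⌊300.8625/20⌋ = 15 → P; lat ⌊35.1960/10⌋ = 3 → D.
Square: lon ⌊0.8625/2⌋ = 0; lat ⌊5.1960/1⌋ = 5.
Subsquare: lon ⌊0.8625/0.0833333⌋ = 10 → k; lat ⌊0.1960/0.0416667⌋ = 4 → e.

PD05ke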